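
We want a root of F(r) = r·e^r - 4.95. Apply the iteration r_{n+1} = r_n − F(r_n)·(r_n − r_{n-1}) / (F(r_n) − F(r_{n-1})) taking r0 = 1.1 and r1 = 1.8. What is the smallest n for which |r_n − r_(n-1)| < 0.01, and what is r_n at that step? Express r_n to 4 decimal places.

n = 5, r_n = 1.3210

F(1.1) = -1.645417, F(1.8) = 5.939365
r2 = 1.800000 − 5.939365·(0.700000)/(7.584783) = 1.251856;  |Δ| = 0.548144
F(1.251856) = -0.572479
r3 = 1.251856 − (-0.572479)·(-0.548144)/(-6.511844) = 1.300045;  |Δ| = 0.048189
F(1.300045) = -0.179535
r4 = 1.300045 − (-0.179535)·(0.048189)/(0.392944) = 1.322063;  |Δ| = 0.022018
F(1.322063) = 0.009255
r5 = 1.322063 − 0.009255·(0.022018)/(0.188790) = 1.320983;  |Δ| = 0.001079
|r5 − r4| = 0.001079 < 0.01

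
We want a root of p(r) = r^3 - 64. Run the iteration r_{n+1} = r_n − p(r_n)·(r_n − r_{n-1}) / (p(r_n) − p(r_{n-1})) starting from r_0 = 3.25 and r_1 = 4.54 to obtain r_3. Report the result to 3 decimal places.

p(3.25) = -29.67188, p(4.54) = 29.57666
r_2 = 4.54000 − 29.57666·(4.54000 − 3.25000) / (29.57666 − (-29.67188)) = 4.54000 − (38.15390)/(59.24854) = 3.89604
p(3.89604) = -4.86167
r_3 = 3.89604 − (-4.86167)·(3.89604 − 4.54000) / (-4.86167 − 29.57666) = 3.89604 − (3.13074)/(-34.43833) = 3.98695

3.987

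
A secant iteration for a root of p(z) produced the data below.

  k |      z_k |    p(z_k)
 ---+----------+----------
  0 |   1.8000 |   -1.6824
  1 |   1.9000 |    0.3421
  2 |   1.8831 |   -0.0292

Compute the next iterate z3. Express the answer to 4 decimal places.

1.8844

z3 = 1.8831 − (-0.0292)·(1.8831 − 1.9000) / (-0.0292 − 0.3421)
   = 1.8831 − (0.000493)/(-0.371300) = 1.884429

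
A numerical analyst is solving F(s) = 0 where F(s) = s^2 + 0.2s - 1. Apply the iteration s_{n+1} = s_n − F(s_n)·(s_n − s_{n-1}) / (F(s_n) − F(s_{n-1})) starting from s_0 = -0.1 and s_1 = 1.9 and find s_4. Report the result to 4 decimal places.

F(-0.1) = -1.010000, F(1.9) = 2.990000
s_2 = 1.900000 − 2.990000·(1.900000 − (-0.100000)) / (2.990000 − (-1.010000)) = 1.900000 − (5.980000)/(4.000000) = 0.405000
F(0.405000) = -0.754975
s_3 = 0.405000 − (-0.754975)·(0.405000 − 1.900000) / (-0.754975 − 2.990000) = 0.405000 − (1.128688)/(-3.744975) = 0.706387
F(0.706387) = -0.359740
s_4 = 0.706387 − (-0.359740)·(0.706387 − 0.405000) / (-0.359740 − (-0.754975)) = 0.706387 − (-0.108421)/(0.395235) = 0.980707

0.9807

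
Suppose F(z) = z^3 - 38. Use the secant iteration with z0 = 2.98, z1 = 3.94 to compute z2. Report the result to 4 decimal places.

3.2992

F(2.98) = -11.536408, F(3.94) = 23.162984
z2 = 3.940000 − 23.162984·(3.940000 − 2.980000) / (23.162984 − (-11.536408)) = 3.940000 − (22.236465)/(34.699392) = 3.299168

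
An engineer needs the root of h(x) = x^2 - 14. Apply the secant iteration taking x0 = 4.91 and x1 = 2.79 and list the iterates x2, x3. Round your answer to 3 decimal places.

h(4.91) = 10.10810, h(2.79) = -6.21590
x2 = 2.79000 − (-6.21590)·(2.79000 − 4.91000) / (-6.21590 − 10.10810) = 2.79000 − (13.17771)/(-16.32400) = 3.59726
h(3.59726) = -1.05972
x3 = 3.59726 − (-1.05972)·(3.59726 − 2.79000) / (-1.05972 − (-6.21590)) = 3.59726 − (-0.85547)/(5.15618) = 3.76317

3.597, 3.763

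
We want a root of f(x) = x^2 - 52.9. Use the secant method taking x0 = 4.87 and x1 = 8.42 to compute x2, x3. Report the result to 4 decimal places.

f(4.87) = -29.183100, f(8.42) = 17.996400
x2 = 8.420000 − 17.996400·(8.420000 − 4.870000) / (17.996400 − (-29.183100)) = 8.420000 − (63.887220)/(47.179500) = 7.065869
f(7.065869) = -2.973494
x3 = 7.065869 − (-2.973494)·(7.065869 − 8.420000) / (-2.973494 − 17.996400) = 7.065869 − (4.026500)/(-20.969894) = 7.257882

7.0659, 7.2579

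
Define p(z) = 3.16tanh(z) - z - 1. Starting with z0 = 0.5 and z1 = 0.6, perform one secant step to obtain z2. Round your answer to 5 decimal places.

0.52903

p(0.5) = -0.0397098, p(0.6) = 0.0970766
z2 = 0.6000000 − 0.0970766·(0.6000000 − 0.5000000) / (0.0970766 − (-0.0397098)) = 0.6000000 − (0.0097077)/(0.1367864) = 0.5290305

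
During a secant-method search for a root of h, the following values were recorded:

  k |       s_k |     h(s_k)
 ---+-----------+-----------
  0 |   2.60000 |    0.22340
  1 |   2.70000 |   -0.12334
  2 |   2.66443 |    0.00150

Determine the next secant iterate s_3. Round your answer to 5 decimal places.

2.66486

s_3 = 2.66443 − 0.00150·(2.66443 − 2.70000) / (0.00150 − (-0.12334))
   = 2.66443 − (-0.0000534)/(0.1248400) = 2.6648574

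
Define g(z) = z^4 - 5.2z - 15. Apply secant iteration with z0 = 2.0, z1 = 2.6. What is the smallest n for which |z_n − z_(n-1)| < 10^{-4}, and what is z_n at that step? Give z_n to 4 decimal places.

g(2.0) = -9.400000, g(2.6) = 17.177600
z2 = 2.600000 − 17.177600·(0.600000)/(26.577600) = 2.212209;  |Δ| = 0.387791
g(2.212209) = -2.553545
z3 = 2.212209 − (-2.553545)·(-0.387791)/(-19.731145) = 2.262396;  |Δ| = 0.050187
g(2.262396) = -0.566095
z4 = 2.262396 − (-0.566095)·(0.050187)/(1.987450) = 2.276690;  |Δ| = 0.014295
g(2.276690) = 0.028010
z5 = 2.276690 − 0.028010·(0.014295)/(0.594105) = 2.276017;  |Δ| = 0.000674
g(2.276017) = -0.000284
z6 = 2.276017 − (-0.000284)·(-0.000674)/(-0.028295) = 2.276023;  |Δ| = 0.000007
|z6 − z5| = 0.000007 < 10^{-4}

n = 6, z_n = 2.2760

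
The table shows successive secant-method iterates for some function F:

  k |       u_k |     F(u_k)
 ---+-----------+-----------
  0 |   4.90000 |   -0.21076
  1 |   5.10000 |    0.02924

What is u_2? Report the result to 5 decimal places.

u_2 = 5.10000 − 0.02924·(5.10000 − 4.90000) / (0.02924 − (-0.21076))
   = 5.10000 − (0.0058480)/(0.2400000) = 5.0756333

5.07563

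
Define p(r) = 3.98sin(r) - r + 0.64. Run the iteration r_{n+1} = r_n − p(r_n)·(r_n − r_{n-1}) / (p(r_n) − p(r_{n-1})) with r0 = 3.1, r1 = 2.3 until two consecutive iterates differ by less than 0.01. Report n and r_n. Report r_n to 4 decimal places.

n = 4, r_n = 2.6207

p(3.1) = -2.294509, p(2.3) = 1.307907
r2 = 2.300000 − 1.307907·(-0.800000)/(3.602416) = 2.590451;  |Δ| = 0.290451
p(2.590451) = 0.133716
r3 = 2.590451 − 0.133716·(0.290451)/(-1.174190) = 2.623527;  |Δ| = 0.033076
p(2.623527) = -0.012631
r4 = 2.623527 − (-0.012631)·(0.033076)/(-0.146347) = 2.620673;  |Δ| = 0.002855
|r4 − r3| = 0.002855 < 0.01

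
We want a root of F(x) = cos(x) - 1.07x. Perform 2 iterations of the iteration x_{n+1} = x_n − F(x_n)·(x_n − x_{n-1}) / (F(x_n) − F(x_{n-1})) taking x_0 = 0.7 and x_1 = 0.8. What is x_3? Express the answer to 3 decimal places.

F(0.7) = 0.01584, F(0.8) = -0.15929
x_2 = 0.80000 − (-0.15929)·(0.80000 − 0.70000) / (-0.15929 − 0.01584) = 0.80000 − (-0.01593)/(-0.17514) = 0.70905
F(0.70905) = 0.00030
x_3 = 0.70905 − 0.00030·(0.70905 − 0.80000) / (0.00030 − (-0.15929)) = 0.70905 − (-0.00003)/(0.15960) = 0.70922

0.709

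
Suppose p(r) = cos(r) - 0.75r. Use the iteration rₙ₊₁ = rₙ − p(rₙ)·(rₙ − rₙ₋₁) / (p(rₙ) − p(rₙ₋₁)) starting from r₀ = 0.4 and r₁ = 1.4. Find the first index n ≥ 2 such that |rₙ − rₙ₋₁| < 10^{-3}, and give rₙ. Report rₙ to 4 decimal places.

p(0.4) = 0.621061, p(1.4) = -0.880033
r₂ = 1.400000 − (-0.880033)·(1.000000)/(-1.501094) = 0.813739;  |Δ| = 0.586261
p(0.813739) = 0.076481
r₃ = 0.813739 − 0.076481·(-0.586261)/(0.956514) = 0.860615;  |Δ| = 0.046876
p(0.860615) = 0.006509
r₄ = 0.860615 − 0.006509·(0.046876)/(-0.069972) = 0.864976;  |Δ| = 0.004361
p(0.864976) = -0.000074
r₅ = 0.864976 − (-0.000074)·(0.004361)/(-0.006583) = 0.864927;  |Δ| = 0.000049
|r₅ − r₄| = 0.000049 < 10^{-3}

n = 5, rₙ = 0.8649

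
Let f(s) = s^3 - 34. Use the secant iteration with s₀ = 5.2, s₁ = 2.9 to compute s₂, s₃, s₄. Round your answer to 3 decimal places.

f(5.2) = 106.60800, f(2.9) = -9.61100
s₂ = 2.90000 − (-9.61100)·(2.90000 − 5.20000) / (-9.61100 − 106.60800) = 2.90000 − (22.10530)/(-116.21900) = 3.09020
f(3.09020) = -4.49053
s₃ = 3.09020 − (-4.49053)·(3.09020 − 2.90000) / (-4.49053 − (-9.61100)) = 3.09020 − (-0.85412)/(5.12047) = 3.25701
f(3.25701) = 0.55068
s₄ = 3.25701 − 0.55068·(3.25701 − 3.09020) / (0.55068 − (-4.49053)) = 3.25701 − (0.09186)/(5.04121) = 3.23879

3.090, 3.257, 3.239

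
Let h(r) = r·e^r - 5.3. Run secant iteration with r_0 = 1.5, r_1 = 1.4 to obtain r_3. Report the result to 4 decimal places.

1.3602

h(1.5) = 1.422534, h(1.4) = 0.377280
r_2 = 1.400000 − 0.377280·(1.400000 − 1.500000) / (0.377280 − 1.422534) = 1.400000 − (-0.037728)/(-1.045254) = 1.363905
h(1.363905) = 0.034833
r_3 = 1.363905 − 0.034833·(1.363905 − 1.400000) / (0.034833 − 0.377280) = 1.363905 − (-0.001257)/(-0.342447) = 1.360234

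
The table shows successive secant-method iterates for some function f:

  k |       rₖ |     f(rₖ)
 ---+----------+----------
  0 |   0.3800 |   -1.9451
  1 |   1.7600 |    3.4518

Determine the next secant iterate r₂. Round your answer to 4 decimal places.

0.8774

r₂ = 1.7600 − 3.4518·(1.7600 − 0.3800) / (3.4518 − (-1.9451))
   = 1.7600 − (4.763484)/(5.396900) = 0.877367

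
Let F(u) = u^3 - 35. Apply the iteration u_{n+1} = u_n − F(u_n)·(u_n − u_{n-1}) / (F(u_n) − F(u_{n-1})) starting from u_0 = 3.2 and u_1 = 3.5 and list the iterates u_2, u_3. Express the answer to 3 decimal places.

3.266, 3.271

F(3.2) = -2.23200, F(3.5) = 7.87500
u_2 = 3.50000 − 7.87500·(3.50000 − 3.20000) / (7.87500 − (-2.23200)) = 3.50000 − (2.36250)/(10.10700) = 3.26625
F(3.26625) = -0.15434
u_3 = 3.26625 − (-0.15434)·(3.26625 − 3.50000) / (-0.15434 − 7.87500) = 3.26625 − (0.03608)/(-8.02934) = 3.27074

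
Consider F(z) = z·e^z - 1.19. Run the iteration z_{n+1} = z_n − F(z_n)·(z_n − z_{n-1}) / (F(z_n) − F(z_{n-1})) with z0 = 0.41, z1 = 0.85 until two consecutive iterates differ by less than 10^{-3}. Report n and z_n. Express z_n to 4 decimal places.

n = 5, z_n = 0.6323

F(0.41) = -0.572205, F(0.85) = 0.798700
z2 = 0.850000 − 0.798700·(0.440000)/(1.370905) = 0.593653;  |Δ| = 0.256347
F(0.593653) = -0.115139
z3 = 0.593653 − (-0.115139)·(-0.256347)/(-0.913839) = 0.625951;  |Δ| = 0.032298
F(0.625951) = -0.019457
z4 = 0.625951 − (-0.019457)·(0.032298)/(0.095682) = 0.632519;  |Δ| = 0.006568
F(0.632519) = 0.000619
z5 = 0.632519 − 0.000619·(0.006568)/(0.020076) = 0.632316;  |Δ| = 0.000203
|z5 − z4| = 0.000203 < 10^{-3}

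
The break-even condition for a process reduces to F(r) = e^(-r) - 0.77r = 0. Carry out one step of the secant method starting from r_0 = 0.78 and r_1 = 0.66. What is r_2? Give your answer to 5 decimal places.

F(0.78) = -0.1421940, F(0.66) = 0.0086513
r_2 = 0.6600000 − 0.0086513·(0.6600000 − 0.7800000) / (0.0086513 − (-0.1421940)) = 0.6600000 − (-0.0010382)/(0.1508453) = 0.6668823

0.66688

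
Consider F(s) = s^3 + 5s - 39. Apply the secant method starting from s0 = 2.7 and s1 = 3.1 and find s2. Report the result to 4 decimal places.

2.8922

F(2.7) = -5.817000, F(3.1) = 6.291000
s2 = 3.100000 − 6.291000·(3.100000 − 2.700000) / (6.291000 − (-5.817000)) = 3.100000 − (2.516400)/(12.108000) = 2.892170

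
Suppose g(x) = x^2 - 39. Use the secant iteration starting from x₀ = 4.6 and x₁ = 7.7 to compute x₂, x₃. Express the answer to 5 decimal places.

g(4.6) = -17.8400000, g(7.7) = 20.2900000
x₂ = 7.7000000 − 20.2900000·(7.7000000 − 4.6000000) / (20.2900000 − (-17.8400000)) = 7.7000000 − (62.8990000)/(38.1300000) = 6.0504065
g(6.0504065) = -2.3925811
x₃ = 6.0504065 − (-2.3925811)·(6.0504065 − 7.7000000) / (-2.3925811 − 20.2900000) = 6.0504065 − (3.9467863)/(-22.6825811) = 6.2244073

6.05041, 6.22441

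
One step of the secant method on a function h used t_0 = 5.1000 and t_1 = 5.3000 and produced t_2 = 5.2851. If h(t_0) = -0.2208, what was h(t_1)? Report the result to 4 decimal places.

0.0178

The secant line through (5.1000, -0.2208) and (5.3000, h(t_1)) crosses zero at t_2 = 5.2851.
So (5.1000, -0.2208), (5.3000, h(t_1)), (5.2851, 0) are collinear:
h(t_1) = -0.2208 · (5.3000 − 5.2851) / (5.1000 − 5.2851) = -0.2208 · (0.014900)/(-0.185100) = 0.017774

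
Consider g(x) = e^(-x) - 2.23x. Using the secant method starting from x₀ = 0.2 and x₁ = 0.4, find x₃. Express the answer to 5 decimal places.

g(0.2) = 0.3727308, g(0.4) = -0.2216800
x₂ = 0.4000000 − (-0.2216800)·(0.4000000 − 0.2000000) / (-0.2216800 − 0.3727308) = 0.4000000 − (-0.0443360)/(-0.5944107) = 0.3254119
g(0.3254119) = -0.0034386
x₃ = 0.3254119 − (-0.0034386)·(0.3254119 − 0.4000000) / (-0.0034386 − (-0.2216800)) = 0.3254119 − (0.0002565)/(0.2182413) = 0.3242366

0.32424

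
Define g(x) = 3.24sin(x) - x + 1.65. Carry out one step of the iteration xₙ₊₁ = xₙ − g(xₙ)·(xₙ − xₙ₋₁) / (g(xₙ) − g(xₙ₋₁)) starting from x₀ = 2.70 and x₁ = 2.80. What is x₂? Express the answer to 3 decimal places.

2.784

g(2.70) = 0.33471, g(2.80) = -0.06464
x₂ = 2.80000 − (-0.06464)·(2.80000 − 2.70000) / (-0.06464 − 0.33471) = 2.80000 − (-0.00646)/(-0.39935) = 2.78381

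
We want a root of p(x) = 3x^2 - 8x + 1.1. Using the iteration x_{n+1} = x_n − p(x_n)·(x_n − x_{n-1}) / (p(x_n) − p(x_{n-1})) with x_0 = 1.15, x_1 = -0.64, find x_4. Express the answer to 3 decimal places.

0.126

p(1.15) = -4.13250, p(-0.64) = 7.44880
x_2 = -0.64000 − 7.44880·(-0.64000 − 1.15000) / (7.44880 − (-4.13250)) = -0.64000 − (-13.33335)/(11.58130) = 0.51128
p(0.51128) = -2.20603
x_3 = 0.51128 − (-2.20603)·(0.51128 − (-0.64000)) / (-2.20603 − 7.44880) = 0.51128 − (-2.53977)/(-9.65483) = 0.24823
p(0.24823) = -0.70096
x_4 = 0.24823 − (-0.70096)·(0.24823 − 0.51128) / (-0.70096 − (-2.20603)) = 0.24823 − (0.18439)/(1.50507) = 0.12571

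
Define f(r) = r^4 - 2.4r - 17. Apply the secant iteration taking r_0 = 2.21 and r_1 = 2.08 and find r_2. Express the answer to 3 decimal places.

2.168

f(2.21) = 1.55043, f(2.08) = -3.27426
r_2 = 2.08000 − (-3.27426)·(2.08000 − 2.21000) / (-3.27426 − 1.55043) = 2.08000 − (0.42565)/(-4.82470) = 2.16822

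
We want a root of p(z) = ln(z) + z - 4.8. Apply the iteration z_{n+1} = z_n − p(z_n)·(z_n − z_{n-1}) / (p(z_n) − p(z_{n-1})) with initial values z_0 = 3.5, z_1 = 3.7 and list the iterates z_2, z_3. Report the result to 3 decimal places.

p(3.5) = -0.04724, p(3.7) = 0.20833
z_2 = 3.70000 − 0.20833·(3.70000 − 3.50000) / (0.20833 − (-0.04724)) = 3.70000 − (0.04167)/(0.25557) = 3.53697
p(3.53697) = 0.00024
z_3 = 3.53697 − 0.00024·(3.53697 − 3.70000) / (0.00024 − 0.20833) = 3.53697 − (-0.00004)/(-0.20810) = 3.53678

3.537, 3.537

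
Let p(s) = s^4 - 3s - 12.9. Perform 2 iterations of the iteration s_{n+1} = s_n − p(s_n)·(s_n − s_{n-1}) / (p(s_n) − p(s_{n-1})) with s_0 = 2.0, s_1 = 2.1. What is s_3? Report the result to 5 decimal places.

2.09267

p(2.0) = -2.9000000, p(2.1) = 0.2481000
s_2 = 2.1000000 − 0.2481000·(2.1000000 − 2.0000000) / (0.2481000 − (-2.9000000)) = 2.1000000 − (0.0248100)/(3.1481000) = 2.0921191
p(2.0921191) = -0.0185596
s_3 = 2.0921191 − (-0.0185596)·(2.0921191 − 2.1000000) / (-0.0185596 − 0.2481000) = 2.0921191 − (0.0001463)/(-0.2666596) = 2.0926676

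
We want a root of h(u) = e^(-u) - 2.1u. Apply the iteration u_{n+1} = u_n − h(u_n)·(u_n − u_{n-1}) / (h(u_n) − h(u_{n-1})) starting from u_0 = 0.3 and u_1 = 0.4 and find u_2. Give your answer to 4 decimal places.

h(0.3) = 0.110818, h(0.4) = -0.169680
u_2 = 0.400000 − (-0.169680)·(0.400000 − 0.300000) / (-0.169680 − 0.110818) = 0.400000 − (-0.016968)/(-0.280498) = 0.339508

0.3395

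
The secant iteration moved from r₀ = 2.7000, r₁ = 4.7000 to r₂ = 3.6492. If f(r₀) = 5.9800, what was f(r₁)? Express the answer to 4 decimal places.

-6.6201

The secant line through (2.7000, 5.9800) and (4.7000, f(r₁)) crosses zero at r₂ = 3.6492.
So (2.7000, 5.9800), (4.7000, f(r₁)), (3.6492, 0) are collinear:
f(r₁) = 5.9800 · (4.7000 − 3.6492) / (2.7000 − 3.6492) = 5.9800 · (1.050800)/(-0.949200) = -6.620084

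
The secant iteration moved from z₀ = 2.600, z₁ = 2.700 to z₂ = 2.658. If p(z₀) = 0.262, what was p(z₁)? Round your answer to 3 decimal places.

-0.190

The secant line through (2.600, 0.262) and (2.700, p(z₁)) crosses zero at z₂ = 2.658.
So (2.600, 0.262), (2.700, p(z₁)), (2.658, 0) are collinear:
p(z₁) = 0.262 · (2.700 − 2.658) / (2.600 − 2.658) = 0.262 · (0.04200)/(-0.05800) = -0.18972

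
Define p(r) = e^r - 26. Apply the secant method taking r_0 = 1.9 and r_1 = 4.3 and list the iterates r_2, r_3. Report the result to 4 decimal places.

p(1.9) = -19.314106, p(4.3) = 47.699794
r_2 = 4.300000 − 47.699794·(4.300000 − 1.900000) / (47.699794 − (-19.314106)) = 4.300000 − (114.479505)/(67.013899) = 2.591705
p(2.591705) = -12.647481
r_3 = 2.591705 − (-12.647481)·(2.591705 − 4.300000) / (-12.647481 − 47.699794) = 2.591705 − (21.605628)/(-60.347275) = 2.949727

2.5917, 2.9497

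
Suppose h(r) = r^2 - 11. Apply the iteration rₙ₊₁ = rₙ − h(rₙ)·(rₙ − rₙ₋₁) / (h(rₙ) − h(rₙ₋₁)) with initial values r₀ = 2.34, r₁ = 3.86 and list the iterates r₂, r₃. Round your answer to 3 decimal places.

3.231, 3.310

h(2.34) = -5.52440, h(3.86) = 3.89960
r₂ = 3.86000 − 3.89960·(3.86000 − 2.34000) / (3.89960 − (-5.52440)) = 3.86000 − (5.92739)/(9.42400) = 3.23103
h(3.23103) = -0.56043
r₃ = 3.23103 − (-0.56043)·(3.23103 − 3.86000) / (-0.56043 − 3.89960) = 3.23103 − (0.35249)/(-4.46003) = 3.31007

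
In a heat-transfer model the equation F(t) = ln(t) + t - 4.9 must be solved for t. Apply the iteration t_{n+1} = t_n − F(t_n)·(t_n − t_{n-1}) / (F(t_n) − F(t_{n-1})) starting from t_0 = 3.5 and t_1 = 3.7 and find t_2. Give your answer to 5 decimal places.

F(3.5) = -0.1472370, F(3.7) = 0.1083328
t_2 = 3.7000000 − 0.1083328·(3.7000000 − 3.5000000) / (0.1083328 − (-0.1472370)) = 3.7000000 − (0.0216666)/(0.2555699) = 3.6152225

3.61522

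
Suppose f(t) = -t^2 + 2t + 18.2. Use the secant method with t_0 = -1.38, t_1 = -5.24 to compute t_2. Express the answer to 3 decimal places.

f(-1.38) = 13.53560, f(-5.24) = -19.73760
t_2 = -5.24000 − (-19.73760)·(-5.24000 − (-1.38000)) / (-19.73760 − 13.53560) = -5.24000 − (76.18714)/(-33.27320) = -2.95026

-2.950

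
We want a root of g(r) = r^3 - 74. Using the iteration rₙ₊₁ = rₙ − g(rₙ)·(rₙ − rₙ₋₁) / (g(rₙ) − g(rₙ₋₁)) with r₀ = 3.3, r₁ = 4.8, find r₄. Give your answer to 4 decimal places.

g(3.3) = -38.063000, g(4.8) = 36.592000
r₂ = 4.800000 − 36.592000·(4.800000 − 3.300000) / (36.592000 − (-38.063000)) = 4.800000 − (54.888000)/(74.655000) = 4.064778
g(4.064778) = -6.840031
r₃ = 4.064778 − (-6.840031)·(4.064778 − 4.800000) / (-6.840031 − 36.592000) = 4.064778 − (5.028941)/(-43.432031) = 4.180567
g(4.180567) = -0.935657
r₄ = 4.180567 − (-0.935657)·(4.180567 − 4.064778) / (-0.935657 − (-6.840031)) = 4.180567 − (-0.108339)/(5.904374) = 4.198916

4.1989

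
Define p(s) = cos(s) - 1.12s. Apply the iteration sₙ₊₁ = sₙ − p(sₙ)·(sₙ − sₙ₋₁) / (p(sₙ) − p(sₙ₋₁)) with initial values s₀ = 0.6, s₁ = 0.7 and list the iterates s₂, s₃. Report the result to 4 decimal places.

p(0.6) = 0.153336, p(0.7) = -0.019158
s₂ = 0.700000 − (-0.019158)·(0.700000 − 0.600000) / (-0.019158 − 0.153336) = 0.700000 − (-0.001916)/(-0.172493) = 0.688894
p(0.688894) = 0.000389
s₃ = 0.688894 − 0.000389·(0.688894 − 0.700000) / (0.000389 − (-0.019158)) = 0.688894 − (-0.000004)/(0.019547) = 0.689115

0.6889, 0.6891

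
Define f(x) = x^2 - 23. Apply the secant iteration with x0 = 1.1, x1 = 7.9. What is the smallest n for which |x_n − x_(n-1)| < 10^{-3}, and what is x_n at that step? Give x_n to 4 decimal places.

n = 7, x_n = 4.7958

f(1.1) = -21.790000, f(7.9) = 39.410000
x2 = 7.900000 − 39.410000·(6.800000)/(61.200000) = 3.521111;  |Δ| = 4.378889
f(3.521111) = -10.601777
x3 = 3.521111 − (-10.601777)·(-4.378889)/(-50.011777) = 4.449373;  |Δ| = 0.928261
f(4.449373) = -3.203084
x4 = 4.449373 − (-3.203084)·(0.928261)/(7.398692) = 4.851241;  |Δ| = 0.401868
f(4.851241) = 0.534537
x5 = 4.851241 − 0.534537·(0.401868)/(3.737621) = 4.793767;  |Δ| = 0.057473
f(4.793767) = -0.019794
x6 = 4.793767 − (-0.019794)·(-0.057473)/(-0.554330) = 4.795820;  |Δ| = 0.002052
f(4.795820) = -0.000114
x7 = 4.795820 − (-0.000114)·(0.002052)/(0.019680) = 4.795832;  |Δ| = 0.000012
|x7 − x6| = 0.000012 < 10^{-3}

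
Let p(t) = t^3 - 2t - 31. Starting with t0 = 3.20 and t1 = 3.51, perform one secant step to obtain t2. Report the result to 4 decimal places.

3.3457

p(3.20) = -4.632000, p(3.51) = 5.223551
t2 = 3.510000 − 5.223551·(3.510000 − 3.200000) / (5.223551 − (-4.632000)) = 3.510000 − (1.619301)/(9.855551) = 3.345697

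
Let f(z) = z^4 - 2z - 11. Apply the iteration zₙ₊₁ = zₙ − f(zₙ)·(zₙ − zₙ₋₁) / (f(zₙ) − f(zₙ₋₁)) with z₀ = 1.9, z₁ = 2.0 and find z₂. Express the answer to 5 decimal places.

f(1.9) = -1.7679000, f(2.0) = 1.0000000
z₂ = 2.0000000 − 1.0000000·(2.0000000 − 1.9000000) / (1.0000000 − (-1.7679000)) = 2.0000000 − (0.1000000)/(2.7679000) = 1.9638715

1.96387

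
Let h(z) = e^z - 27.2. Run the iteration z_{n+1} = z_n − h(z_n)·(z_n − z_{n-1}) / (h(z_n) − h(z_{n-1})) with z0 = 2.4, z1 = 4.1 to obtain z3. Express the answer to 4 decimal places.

3.1786

h(2.4) = -16.176824, h(4.1) = 33.140288
z2 = 4.100000 − 33.140288·(4.100000 − 2.400000) / (33.140288 − (-16.176824)) = 4.100000 − (56.338489)/(49.317111) = 2.957628
h(2.957628) = -7.947750
z3 = 2.957628 − (-7.947750)·(2.957628 − 4.100000) / (-7.947750 − 33.140288) = 2.957628 − (9.079287)/(-41.088037) = 3.178600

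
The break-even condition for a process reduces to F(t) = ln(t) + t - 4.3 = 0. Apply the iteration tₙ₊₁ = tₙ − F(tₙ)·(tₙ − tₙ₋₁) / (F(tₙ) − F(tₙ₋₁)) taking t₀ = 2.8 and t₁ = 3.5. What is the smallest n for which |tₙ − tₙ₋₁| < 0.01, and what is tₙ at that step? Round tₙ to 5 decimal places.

F(2.8) = -0.4703806, F(3.5) = 0.4527630
t₂ = 3.5000000 − 0.4527630·(0.7000000)/(0.9231436) = 3.1566795;  |Δ| = 0.3433205
F(3.1566795) = 0.0062002
t₃ = 3.1566795 − 0.0062002·(-0.3433205)/(-0.4465627) = 3.1519128;  |Δ| = 0.0047668
|t₃ − t₂| = 0.0047668 < 0.01

n = 3, tₙ = 3.15191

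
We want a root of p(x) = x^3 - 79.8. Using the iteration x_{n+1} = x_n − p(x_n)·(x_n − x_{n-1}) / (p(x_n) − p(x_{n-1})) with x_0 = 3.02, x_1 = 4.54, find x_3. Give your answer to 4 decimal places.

4.3009

p(3.02) = -52.256392, p(4.54) = 13.776664
x_2 = 4.540000 − 13.776664·(4.540000 − 3.020000) / (13.776664 − (-52.256392)) = 4.540000 − (20.940529)/(66.033056) = 4.222878
p(4.222878) = -4.494685
x_3 = 4.222878 − (-4.494685)·(4.222878 − 4.540000) / (-4.494685 − 13.776664) = 4.222878 − (1.425363)/(-18.271349) = 4.300889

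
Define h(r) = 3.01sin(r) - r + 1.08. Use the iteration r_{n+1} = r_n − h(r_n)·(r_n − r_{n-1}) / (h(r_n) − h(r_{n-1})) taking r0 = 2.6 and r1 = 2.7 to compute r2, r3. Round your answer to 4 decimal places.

2.6087, 2.6088

h(2.6) = 0.031659, h(2.7) = -0.333587
r2 = 2.700000 − (-0.333587)·(2.700000 − 2.600000) / (-0.333587 − 0.031659) = 2.700000 − (-0.033359)/(-0.365246) = 2.608668
h(2.608668) = 0.000577
r3 = 2.608668 − 0.000577·(2.608668 − 2.700000) / (0.000577 − (-0.333587)) = 2.608668 − (-0.000053)/(0.334163) = 2.608826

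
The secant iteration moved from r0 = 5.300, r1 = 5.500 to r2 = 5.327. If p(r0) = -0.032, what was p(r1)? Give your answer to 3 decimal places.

0.205

The secant line through (5.300, -0.032) and (5.500, p(r1)) crosses zero at r2 = 5.327.
So (5.300, -0.032), (5.500, p(r1)), (5.327, 0) are collinear:
p(r1) = -0.032 · (5.500 − 5.327) / (5.300 − 5.327) = -0.032 · (0.17300)/(-0.02700) = 0.20504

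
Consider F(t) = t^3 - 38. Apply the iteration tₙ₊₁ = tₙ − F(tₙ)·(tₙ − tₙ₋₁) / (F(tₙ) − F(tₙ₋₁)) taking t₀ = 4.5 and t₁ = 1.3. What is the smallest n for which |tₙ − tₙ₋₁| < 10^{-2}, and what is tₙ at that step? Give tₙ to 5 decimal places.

F(4.5) = 53.1250000, F(1.3) = -35.8030000
t₂ = 1.3000000 − (-35.8030000)·(-3.2000000)/(-88.9280000) = 2.5883411;  |Δ| = 1.2883411
F(2.5883411) = -20.6593832
t₃ = 2.5883411 − (-20.6593832)·(1.2883411)/(15.1436168) = 4.3459353;  |Δ| = 1.7575942
F(4.3459353) = 44.0823498
t₄ = 4.3459353 − 44.0823498·(1.7575942)/(64.7417330) = 3.1491975;  |Δ| = 1.1967379
F(3.1491975) = -6.7680078
t₅ = 3.1491975 − (-6.7680078)·(-1.1967379)/(-50.8503576) = 3.3084792;  |Δ| = 0.1592817
F(3.3084792) = -1.7852729
t₆ = 3.3084792 − (-1.7852729)·(0.1592817)/(4.9827350) = 3.3655485;  |Δ| = 0.0570693
F(3.3655485) = 0.1212874
t₇ = 3.3655485 − 0.1212874·(0.0570693)/(1.9065603) = 3.3619180;  |Δ| = 0.0036305
|t₇ − t₆| = 0.0036305 < 10^{-2}

n = 7, tₙ = 3.36192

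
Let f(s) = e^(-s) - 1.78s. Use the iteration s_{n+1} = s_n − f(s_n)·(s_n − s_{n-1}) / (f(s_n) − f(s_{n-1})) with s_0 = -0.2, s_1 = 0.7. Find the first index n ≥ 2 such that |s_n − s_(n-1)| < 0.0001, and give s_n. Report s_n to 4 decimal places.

f(-0.2) = 1.577403, f(0.7) = -0.749415
s_2 = 0.700000 − (-0.749415)·(0.900000)/(-2.326817) = 0.410131;  |Δ| = 0.289869
f(0.410131) = -0.066469
s_3 = 0.410131 − (-0.066469)·(-0.289869)/(0.682946) = 0.381919;  |Δ| = 0.028212
f(0.381919) = 0.002736
s_4 = 0.381919 − 0.002736·(-0.028212)/(0.069204) = 0.383034;  |Δ| = 0.001115
f(0.383034) = -0.000010
s_5 = 0.383034 − (-0.000010)·(0.001115)/(-0.002746) = 0.383030;  |Δ| = 0.000004
|s_5 − s_4| = 0.000004 < 0.0001

n = 5, s_n = 0.3830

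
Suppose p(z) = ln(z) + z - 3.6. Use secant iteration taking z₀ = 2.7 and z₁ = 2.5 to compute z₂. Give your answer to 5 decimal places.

p(2.7) = 0.0932518, p(2.5) = -0.1837093
z₂ = 2.5000000 − (-0.1837093)·(2.5000000 − 2.7000000) / (-0.1837093 − 0.0932518) = 2.5000000 − (0.0367419)/(-0.2769610) = 2.6326607

2.63266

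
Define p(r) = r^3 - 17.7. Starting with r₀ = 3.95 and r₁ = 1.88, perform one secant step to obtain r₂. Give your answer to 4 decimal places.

p(3.95) = 43.929875, p(1.88) = -11.055328
r₂ = 1.880000 − (-11.055328)·(1.880000 − 3.950000) / (-11.055328 − 43.929875) = 1.880000 − (22.884529)/(-54.985203) = 2.296194

2.2962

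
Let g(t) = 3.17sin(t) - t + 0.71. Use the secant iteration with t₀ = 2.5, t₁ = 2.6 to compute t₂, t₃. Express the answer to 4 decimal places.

2.5295, 2.5300

g(2.5) = 0.107157, g(2.6) = -0.255861
t₂ = 2.600000 − (-0.255861)·(2.600000 − 2.500000) / (-0.255861 − 0.107157) = 2.600000 − (-0.025586)/(-0.363017) = 2.529518
g(2.529518) = 0.001857
t₃ = 2.529518 − 0.001857·(2.529518 − 2.600000) / (0.001857 − (-0.255861)) = 2.529518 − (-0.000131)/(0.257718) = 2.530026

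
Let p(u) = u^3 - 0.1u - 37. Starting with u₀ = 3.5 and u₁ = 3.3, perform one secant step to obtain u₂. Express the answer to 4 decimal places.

3.3403

p(3.5) = 5.525000, p(3.3) = -1.393000
u₂ = 3.300000 − (-1.393000)·(3.300000 − 3.500000) / (-1.393000 − 5.525000) = 3.300000 − (0.278600)/(-6.918000) = 3.340272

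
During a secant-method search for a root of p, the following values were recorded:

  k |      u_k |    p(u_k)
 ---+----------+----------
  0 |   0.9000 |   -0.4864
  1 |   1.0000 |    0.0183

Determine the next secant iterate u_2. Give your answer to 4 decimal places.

0.9964

u_2 = 1.0000 − 0.0183·(1.0000 − 0.9000) / (0.0183 − (-0.4864))
   = 1.0000 − (0.001830)/(0.504700) = 0.996374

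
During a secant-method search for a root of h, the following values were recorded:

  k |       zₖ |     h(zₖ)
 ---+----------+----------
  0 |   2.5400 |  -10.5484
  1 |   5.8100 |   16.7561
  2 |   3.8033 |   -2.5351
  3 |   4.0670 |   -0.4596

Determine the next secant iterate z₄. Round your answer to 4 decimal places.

4.1254

z₄ = 4.0670 − (-0.4596)·(4.0670 − 3.8033) / (-0.4596 − (-2.5351))
   = 4.0670 − (-0.121197)/(2.075500) = 4.125394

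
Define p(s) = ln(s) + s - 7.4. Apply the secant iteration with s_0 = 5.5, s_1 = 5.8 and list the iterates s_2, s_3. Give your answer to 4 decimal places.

5.6659, 5.6656

p(5.5) = -0.195252, p(5.8) = 0.157858
s_2 = 5.800000 − 0.157858·(5.800000 − 5.500000) / (0.157858 − (-0.195252)) = 5.800000 − (0.047357)/(0.353110) = 5.665885
p(5.665885) = 0.000348
s_3 = 5.665885 − 0.000348·(5.665885 − 5.800000) / (0.000348 − 0.157858) = 5.665885 − (-0.000047)/(-0.157510) = 5.665589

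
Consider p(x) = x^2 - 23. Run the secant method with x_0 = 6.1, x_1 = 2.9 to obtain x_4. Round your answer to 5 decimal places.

4.79378

p(6.1) = 14.2100000, p(2.9) = -14.5900000
x_2 = 2.9000000 − (-14.5900000)·(2.9000000 − 6.1000000) / (-14.5900000 − 14.2100000) = 2.9000000 − (46.6880000)/(-28.8000000) = 4.5211111
p(4.5211111) = -2.5595543
x_3 = 4.5211111 − (-2.5595543)·(4.5211111 − 2.9000000) / (-2.5595543 − (-14.5900000)) = 4.5211111 − (-4.1493219)/(12.0304457) = 4.8660129
p(4.8660129) = 0.6780813
x_4 = 4.8660129 − 0.6780813·(4.8660129 − 4.5211111) / (0.6780813 − (-2.5595543)) = 4.8660129 − (0.2338714)/(3.2376356) = 4.7937776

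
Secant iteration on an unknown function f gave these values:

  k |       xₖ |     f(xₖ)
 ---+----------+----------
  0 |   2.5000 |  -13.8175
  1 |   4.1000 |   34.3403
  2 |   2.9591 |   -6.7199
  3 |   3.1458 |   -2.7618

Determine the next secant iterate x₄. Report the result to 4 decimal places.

3.2761

x₄ = 3.1458 − (-2.7618)·(3.1458 − 2.9591) / (-2.7618 − (-6.7199))
   = 3.1458 − (-0.515628)/(3.958100) = 3.276072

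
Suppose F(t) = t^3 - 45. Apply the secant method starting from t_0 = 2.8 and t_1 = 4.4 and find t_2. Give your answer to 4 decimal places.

3.3832

F(2.8) = -23.048000, F(4.4) = 40.184000
t_2 = 4.400000 − 40.184000·(4.400000 − 2.800000) / (40.184000 − (-23.048000)) = 4.400000 − (64.294400)/(63.232000) = 3.383198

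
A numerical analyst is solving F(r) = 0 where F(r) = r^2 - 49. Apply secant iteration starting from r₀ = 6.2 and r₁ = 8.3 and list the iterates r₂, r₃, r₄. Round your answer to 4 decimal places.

6.9283, 6.9939, 7.0000

F(6.2) = -10.560000, F(8.3) = 19.890000
r₂ = 8.300000 − 19.890000·(8.300000 − 6.200000) / (19.890000 − (-10.560000)) = 8.300000 − (41.769000)/(30.450000) = 6.928276
F(6.928276) = -0.998994
r₃ = 6.928276 − (-0.998994)·(6.928276 − 8.300000) / (-0.998994 − 19.890000) = 6.928276 − (1.370344)/(-20.888994) = 6.993877
F(6.993877) = -0.085683
r₄ = 6.993877 − (-0.085683)·(6.993877 − 6.928276) / (-0.085683 − (-0.998994)) = 6.993877 − (-0.005621)/(0.913310) = 7.000032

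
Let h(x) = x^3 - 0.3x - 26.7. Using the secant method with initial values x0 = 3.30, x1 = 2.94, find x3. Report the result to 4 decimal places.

h(3.30) = 8.247000, h(2.94) = -2.169816
x2 = 2.940000 − (-2.169816)·(2.940000 − 3.300000) / (-2.169816 − 8.247000) = 2.940000 − (0.781134)/(-10.416816) = 3.014988
h(3.014988) = -0.197802
x3 = 3.014988 − (-0.197802)·(3.014988 − 2.940000) / (-0.197802 − (-2.169816)) = 3.014988 − (-0.014833)/(1.972014) = 3.022509

3.0225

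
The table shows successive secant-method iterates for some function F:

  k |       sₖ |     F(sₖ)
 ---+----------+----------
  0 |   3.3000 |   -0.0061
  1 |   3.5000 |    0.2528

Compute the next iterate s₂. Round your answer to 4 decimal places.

s₂ = 3.5000 − 0.2528·(3.5000 − 3.3000) / (0.2528 − (-0.0061))
   = 3.5000 − (0.050560)/(0.258900) = 3.304712

3.3047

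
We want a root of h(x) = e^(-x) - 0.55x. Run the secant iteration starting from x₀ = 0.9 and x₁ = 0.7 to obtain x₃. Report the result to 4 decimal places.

h(0.9) = -0.088430, h(0.7) = 0.111585
x₂ = 0.700000 − 0.111585·(0.700000 − 0.900000) / (0.111585 − (-0.088430)) = 0.700000 − (-0.022317)/(0.200016) = 0.811577
h(0.811577) = -0.002210
x₃ = 0.811577 − (-0.002210)·(0.811577 − 0.700000) / (-0.002210 − 0.111585) = 0.811577 − (-0.000247)/(-0.113795) = 0.809410

0.8094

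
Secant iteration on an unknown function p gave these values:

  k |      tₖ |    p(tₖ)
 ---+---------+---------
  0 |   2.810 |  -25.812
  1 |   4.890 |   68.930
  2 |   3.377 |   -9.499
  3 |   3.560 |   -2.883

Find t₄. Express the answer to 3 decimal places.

3.640

t₄ = 3.560 − (-2.883)·(3.560 − 3.377) / (-2.883 − (-9.499))
   = 3.560 − (-0.52759)/(6.61600) = 3.63974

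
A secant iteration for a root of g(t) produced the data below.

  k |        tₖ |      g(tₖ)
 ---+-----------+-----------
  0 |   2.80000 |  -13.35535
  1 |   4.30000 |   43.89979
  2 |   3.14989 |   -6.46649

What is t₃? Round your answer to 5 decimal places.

3.29755

t₃ = 3.14989 − (-6.46649)·(3.14989 − 4.30000) / (-6.46649 − 43.89979)
   = 3.14989 − (7.4371748)/(-50.3662800) = 3.2975518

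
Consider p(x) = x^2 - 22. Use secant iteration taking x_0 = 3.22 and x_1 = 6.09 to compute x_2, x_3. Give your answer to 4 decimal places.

4.4694, 4.6611

p(3.22) = -11.631600, p(6.09) = 15.088100
x_2 = 6.090000 − 15.088100·(6.090000 − 3.220000) / (15.088100 − (-11.631600)) = 6.090000 − (43.302847)/(26.719700) = 4.469366
p(4.469366) = -2.024765
x_3 = 4.469366 − (-2.024765)·(4.469366 − 6.090000) / (-2.024765 − 15.088100) = 4.469366 − (3.281403)/(-17.112865) = 4.661117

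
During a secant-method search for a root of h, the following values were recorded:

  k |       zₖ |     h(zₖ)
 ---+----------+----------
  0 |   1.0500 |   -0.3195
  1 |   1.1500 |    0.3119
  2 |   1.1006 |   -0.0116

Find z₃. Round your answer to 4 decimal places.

1.1024

z₃ = 1.1006 − (-0.0116)·(1.1006 − 1.1500) / (-0.0116 − 0.3119)
   = 1.1006 − (0.000573)/(-0.323500) = 1.102371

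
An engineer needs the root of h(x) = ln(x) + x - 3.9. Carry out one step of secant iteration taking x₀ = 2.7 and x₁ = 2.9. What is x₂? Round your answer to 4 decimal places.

2.8523

h(2.7) = -0.206748, h(2.9) = 0.064711
x₂ = 2.900000 − 0.064711·(2.900000 − 2.700000) / (0.064711 − (-0.206748)) = 2.900000 − (0.012942)/(0.271459) = 2.852324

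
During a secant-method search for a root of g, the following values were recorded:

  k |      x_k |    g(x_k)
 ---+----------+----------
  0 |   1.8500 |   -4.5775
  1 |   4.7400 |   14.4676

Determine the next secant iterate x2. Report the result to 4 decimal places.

2.5446

x2 = 4.7400 − 14.4676·(4.7400 − 1.8500) / (14.4676 − (-4.5775))
   = 4.7400 − (41.811364)/(19.045100) = 2.544613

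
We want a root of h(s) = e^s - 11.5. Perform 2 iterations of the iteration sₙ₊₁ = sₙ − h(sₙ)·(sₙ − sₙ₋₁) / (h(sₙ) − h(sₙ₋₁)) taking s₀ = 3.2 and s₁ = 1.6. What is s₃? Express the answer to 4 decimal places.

h(3.2) = 13.032530, h(1.6) = -6.546968
s₂ = 1.600000 − (-6.546968)·(1.600000 − 3.200000) / (-6.546968 − 13.032530) = 1.600000 − (10.475148)/(-19.579498) = 2.135006
h(2.135006) = -3.042903
s₃ = 2.135006 − (-3.042903)·(2.135006 − 1.600000) / (-3.042903 − (-6.546968)) = 2.135006 − (-1.627971)/(3.504065) = 2.599601

2.5996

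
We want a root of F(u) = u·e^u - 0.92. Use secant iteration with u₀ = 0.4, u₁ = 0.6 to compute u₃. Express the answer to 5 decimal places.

0.53711

F(0.4) = -0.3232701, F(0.6) = 0.1732713
u₂ = 0.6000000 − 0.1732713·(0.6000000 − 0.4000000) / (0.1732713 − (-0.3232701)) = 0.6000000 − (0.0346543)/(0.4965414) = 0.5302087
F(0.5302087) = -0.0190232
u₃ = 0.5302087 − (-0.0190232)·(0.5302087 − 0.6000000) / (-0.0190232 − 0.1732713) = 0.5302087 − (0.0013277)/(-0.1922945) = 0.5371130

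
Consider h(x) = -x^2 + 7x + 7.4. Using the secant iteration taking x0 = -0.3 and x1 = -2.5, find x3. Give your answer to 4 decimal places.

-0.9175

h(-0.3) = 5.210000, h(-2.5) = -16.350000
x2 = -2.500000 − (-16.350000)·(-2.500000 − (-0.300000)) / (-16.350000 − 5.210000) = -2.500000 − (35.970000)/(-21.560000) = -0.831633
h(-0.831633) = 0.886959
x3 = -0.831633 − 0.886959·(-0.831633 − (-2.500000)) / (0.886959 − (-16.350000)) = -0.831633 − (1.479773)/(17.236959) = -0.917481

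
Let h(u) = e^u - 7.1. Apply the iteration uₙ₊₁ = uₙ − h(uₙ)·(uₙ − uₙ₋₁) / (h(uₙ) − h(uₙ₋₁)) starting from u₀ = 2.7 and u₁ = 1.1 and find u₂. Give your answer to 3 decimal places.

h(2.7) = 7.77973, h(1.1) = -4.09583
u₂ = 1.10000 − (-4.09583)·(1.10000 − 2.70000) / (-4.09583 − 7.77973) = 1.10000 − (6.55333)/(-11.87557) = 1.65183

1.652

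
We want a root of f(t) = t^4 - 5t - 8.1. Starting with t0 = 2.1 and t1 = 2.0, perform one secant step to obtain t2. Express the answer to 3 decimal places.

f(2.1) = 0.84810, f(2.0) = -2.10000
t2 = 2.00000 − (-2.10000)·(2.00000 − 2.10000) / (-2.10000 − 0.84810) = 2.00000 − (0.21000)/(-2.94810) = 2.07123

2.071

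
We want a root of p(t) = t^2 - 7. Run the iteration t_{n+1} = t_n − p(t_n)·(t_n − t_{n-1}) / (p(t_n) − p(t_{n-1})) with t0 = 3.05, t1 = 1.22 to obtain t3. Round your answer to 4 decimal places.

p(3.05) = 2.302500, p(1.22) = -5.511600
t2 = 1.220000 − (-5.511600)·(1.220000 − 3.050000) / (-5.511600 − 2.302500) = 1.220000 − (10.086228)/(-7.814100) = 2.510773
p(2.510773) = -0.696020
t3 = 2.510773 − (-0.696020)·(2.510773 − 1.220000) / (-0.696020 − (-5.511600)) = 2.510773 − (-0.898403)/(4.815580) = 2.697335

2.6973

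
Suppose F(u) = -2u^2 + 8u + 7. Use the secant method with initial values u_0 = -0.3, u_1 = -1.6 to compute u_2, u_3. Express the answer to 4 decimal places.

F(-0.3) = 4.420000, F(-1.6) = -10.920000
u_2 = -1.600000 − (-10.920000)·(-1.600000 − (-0.300000)) / (-10.920000 − 4.420000) = -1.600000 − (14.196000)/(-15.340000) = -0.674576
F(-0.674576) = 0.693284
u_3 = -0.674576 − 0.693284·(-0.674576 − (-1.600000)) / (0.693284 − (-10.920000)) = -0.674576 − (0.641581)/(11.613284) = -0.729822

-0.6746, -0.7298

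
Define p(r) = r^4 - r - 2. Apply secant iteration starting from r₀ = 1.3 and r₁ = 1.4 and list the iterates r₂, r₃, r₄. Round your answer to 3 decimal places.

p(1.3) = -0.44390, p(1.4) = 0.44160
r₂ = 1.40000 − 0.44160·(1.40000 − 1.30000) / (0.44160 − (-0.44390)) = 1.40000 − (0.04416)/(0.88550) = 1.35013
p(1.35013) = -0.02735
r₃ = 1.35013 − (-0.02735)·(1.35013 − 1.40000) / (-0.02735 − 0.44160) = 1.35013 − (0.00136)/(-0.46895) = 1.35304
p(1.35304) = -0.00153
r₄ = 1.35304 − (-0.00153)·(1.35304 − 1.35013) / (-0.00153 − (-0.02735)) = 1.35304 − (0.00000)/(0.02581) = 1.35321

1.350, 1.353, 1.353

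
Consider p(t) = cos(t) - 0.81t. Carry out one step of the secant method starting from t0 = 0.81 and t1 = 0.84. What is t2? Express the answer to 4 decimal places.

0.8316

p(0.81) = 0.033398, p(0.84) = -0.012937
t2 = 0.840000 − (-0.012937)·(0.840000 − 0.810000) / (-0.012937 − 0.033398) = 0.840000 − (-0.000388)/(-0.046336) = 0.831624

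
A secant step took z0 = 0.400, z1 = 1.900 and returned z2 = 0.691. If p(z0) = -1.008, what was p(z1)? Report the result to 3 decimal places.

4.188

The secant line through (0.400, -1.008) and (1.900, p(z1)) crosses zero at z2 = 0.691.
So (0.400, -1.008), (1.900, p(z1)), (0.691, 0) are collinear:
p(z1) = -1.008 · (1.900 − 0.691) / (0.400 − 0.691) = -1.008 · (1.20900)/(-0.29100) = 4.18788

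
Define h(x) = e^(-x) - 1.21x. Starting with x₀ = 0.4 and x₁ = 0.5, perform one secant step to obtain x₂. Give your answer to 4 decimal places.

0.5008

h(0.4) = 0.186320, h(0.5) = 0.001531
x₂ = 0.500000 − 0.001531·(0.500000 − 0.400000) / (0.001531 − 0.186320) = 0.500000 − (0.000153)/(-0.184789) = 0.500828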